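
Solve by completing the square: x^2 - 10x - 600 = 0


Start: x^2 - 10x - 600 = 0
Move constant: x^2 - 10x = 600
Half of -10 is -5, squared is 25
Add 25 to both sides: x^2 - 10x + 25 = 625
(x - 5)^2 = 625
x - 5 = ±25
x = 5 + 25 = 30 or x = 5 - 25 = -20

x = -20, x = 30


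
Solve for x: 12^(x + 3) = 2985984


Express both sides with the same base.
2985984 = 12^6
Since the bases match, equate exponents: x + 3 = 6
So x = 6 - (3) = 3

x = 3


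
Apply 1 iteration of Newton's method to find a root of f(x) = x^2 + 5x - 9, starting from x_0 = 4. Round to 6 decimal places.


Newton's method: x_(n+1) = x_n - f(x_n)/f'(x_n)
f(x) = x^2 + 5x - 9
f'(x) = 2x + 5

Iteration 1:
  f(4.000000) = 27.000000
  f'(4.000000) = 13.000000
  x_1 = 4.000000 - (27.000000)/(13.000000) = 1.923077

x_1 = 1.923077


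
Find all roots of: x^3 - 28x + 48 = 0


Let p(x) = x^3 - 28x + 48. By the rational root theorem (leading coefficient 1), any rational root is an integer divisor of 48: try ±1, ±2, ... in turn.
Test x = 1: value = 21 ≠ 0.
Test x = -1: value = 75 ≠ 0.
Test x = 2: value = 0 ✓, so (x - 2) is a factor.
Synthetic division by (x - 2): bring down 1; 1(2) + 0 = 2; 2(2) - 28 = -24; (-24)(2) + 48 = 0 → quotient x^2 + 2x - 24, remainder 0.
Solve the quadratic x^2 + 2x - 24 = 0: discriminant = 2^2 - 4(1)(-24) = 4 + 96 = 100.
sqrt(100) = 10, so x = (-2 ± 10)/2: x = 4 or x = -6.
Collecting all roots found:

x = -6, x = 2, x = 4


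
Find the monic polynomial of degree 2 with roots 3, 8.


A monic polynomial with roots 3, 8 is:
p(x) = (x - 3)(x - 8)
After multiplying by (x - 3): x - 3
After multiplying by (x - 8): x^2 - 11x + 24

x^2 - 11x + 24


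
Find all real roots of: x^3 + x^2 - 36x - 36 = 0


Let p(x) = x^3 + x^2 - 36x - 36. By the rational root theorem (leading coefficient 1), any rational root is an integer divisor of 36: try ±1, ±2, ... in turn.
Test x = 1: value = -70 ≠ 0.
Test x = -1: value = 0 ✓, so (x + 1) is a factor.
Synthetic division by (x + 1): bring down 1; 1(-1) + 1 = 0; 0(-1) - 36 = -36; (-36)(-1) - 36 = 0 → quotient x^2 - 36, remainder 0.
Solve the quadratic x^2 - 36 = 0: discriminant = 0^2 - 4(1)(-36) = 0 + 144 = 144.
sqrt(144) = 12, so x = (0 ± 12)/2: x = 6 or x = -6.

x = -6, x = -1, x = 6


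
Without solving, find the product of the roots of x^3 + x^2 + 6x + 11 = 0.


By Vieta's formulas for x^3 + bx^2 + cx + d = 0:
  r1 + r2 + r3 = -b/a = -1
  r1*r2 + r1*r3 + r2*r3 = c/a = 6
  r1*r2*r3 = -d/a = -11


Product = -11


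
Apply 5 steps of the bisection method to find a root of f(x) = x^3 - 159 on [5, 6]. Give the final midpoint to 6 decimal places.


f(x) = x^3 - 159
f(5) = -34 < 0
f(6) = 57 > 0

Step 1: midpoint = (5.000000 + 6.000000)/2 = 5.500000
  f(5.500000) = 7.375000
  f(mid) > 0, so root is in [5.000000, 5.500000]

Step 2: midpoint = (5.000000 + 5.500000)/2 = 5.250000
  f(5.250000) = -14.296875
  f(mid) < 0, so root is in [5.250000, 5.500000]

Step 3: midpoint = (5.250000 + 5.500000)/2 = 5.375000
  f(5.375000) = -3.712891
  f(mid) < 0, so root is in [5.375000, 5.500000]

Step 4: midpoint = (5.375000 + 5.500000)/2 = 5.437500
  f(5.437500) = 1.767334
  f(mid) > 0, so root is in [5.375000, 5.437500]

Step 5: midpoint = (5.375000 + 5.437500)/2 = 5.406250
  f(5.406250) = -0.988617
  f(mid) < 0, so root is in [5.406250, 5.437500]

midpoint = 5.406250


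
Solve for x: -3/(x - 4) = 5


Multiply both sides by (x - 4): -3 = 5(x - 4)
Distribute: -3 = 5x - 20
5x = -3 + 20 = 17
x = 17/5

x = 17/5


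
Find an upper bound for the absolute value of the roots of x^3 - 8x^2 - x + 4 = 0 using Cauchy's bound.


Cauchy's bound: all roots r satisfy |r| <= 1 + max(|a_i/a_n|) for i = 0,...,n-1
where a_n is the leading coefficient.

Coefficients: [1, -8, -1, 4]
Leading coefficient a_n = 1
Ratios |a_i/a_n|: 8, 1, 4
Maximum ratio: 8
Cauchy's bound: |r| <= 1 + 8 = 9

Upper bound = 9


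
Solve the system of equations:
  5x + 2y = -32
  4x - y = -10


Using Cramer's rule:
Determinant D = (5)(-1) - (4)(2) = -5 - 8 = -13
Dx = (-32)(-1) - (-10)(2) = 32 + 20 = 52
Dy = (5)(-10) - (4)(-32) = -50 + 128 = 78
x = Dx/D = 52/-13 = -4
y = Dy/D = 78/-13 = -6

x = -4, y = -6


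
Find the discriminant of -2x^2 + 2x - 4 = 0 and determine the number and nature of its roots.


For ax^2 + bx + c = 0, discriminant D = b^2 - 4ac
Here a = -2, b = 2, c = -4
D = (2)^2 - 4(-2)(-4) = 4 - 32 = -28

D = -28 < 0
The equation has no real roots (2 complex conjugate roots).

Discriminant = -28, no real roots (2 complex conjugate roots)


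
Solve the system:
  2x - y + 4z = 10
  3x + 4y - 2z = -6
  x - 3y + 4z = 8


Using Cramer's rule. Expand each determinant along the first row.
D  = 2*[4*4 - (-2)*(-3)] - (-1)*[3*4 - (-2)*1] + 4*[3*(-3) - 4*1]
  = 2*(10) - (-1)*(14) + 4*(-13) = -18
Dx = 10*[4*4 - (-2)*(-3)] - (-1)*[(-6)*4 - (-2)*8] + 4*[(-6)*(-3) - 4*8]
  = 10*(10) - (-1)*(-8) + 4*(-14) = 36
Dy = 2*[(-6)*4 - (-2)*8] - 10*[3*4 - (-2)*1] + 4*[3*8 - (-6)*1]
  = 2*(-8) - 10*(14) + 4*(30) = -36
Dz = 2*[4*8 - (-6)*(-3)] - (-1)*[3*8 - (-6)*1] + 10*[3*(-3) - 4*1]
  = 2*(14) - (-1)*(30) + 10*(-13) = -72
x = Dx/D = 36/-18 = -2, y = Dy/D = -36/-18 = 2, z = Dz/D = -72/-18 = 4
Check eq1: (2)(-2) + (-1)(2) + (4)(4) = 10 = 10 ✓
Check eq2: (3)(-2) + (4)(2) + (-2)(4) = -6 = -6 ✓
Check eq3: (1)(-2) + (-3)(2) + (4)(4) = 8 = 8 ✓

x = -2, y = 2, z = 4


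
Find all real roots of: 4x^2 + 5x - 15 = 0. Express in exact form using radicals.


Using the quadratic formula: x = (-b ± sqrt(b^2 - 4ac)) / (2a)
Here a = 4, b = 5, c = -15
Discriminant = b^2 - 4ac = 5^2 - 4(4)(-15) = 25 + 240 = 265
Since discriminant = 265 > 0, there are two real roots.
x = (-5 ± sqrt(265)) / 8
Numerically: x ≈ 1.4099 or x ≈ -2.6599

x = (-5 + sqrt(265)) / 8 or x = (-5 - sqrt(265)) / 8


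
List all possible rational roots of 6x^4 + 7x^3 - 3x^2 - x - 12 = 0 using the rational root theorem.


Rational root theorem: possible roots are ±p/q where:
  p divides the constant term (-12): p ∈ {1, 2, 3, 4, 6, 12}
  q divides the leading coefficient (6): q ∈ {1, 2, 3, 6}

All possible rational roots: -12, -6, -4, -3, -2, -3/2, -4/3, -1, -2/3, -1/2, -1/3, -1/6, 1/6, 1/3, 1/2, 2/3, 1, 4/3, 3/2, 2, 3, 4, 6, 12

-12, -6, -4, -3, -2, -3/2, -4/3, -1, -2/3, -1/2, -1/3, -1/6, 1/6, 1/3, 1/2, 2/3, 1, 4/3, 3/2, 2, 3, 4, 6, 12


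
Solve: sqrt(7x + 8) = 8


Square both sides: 7x + 8 = 8^2 = 64
7x = 64 - 8 = 56
x = 8
Check: sqrt(7*8 + 8) = sqrt(64) = 8 ✓

x = 8


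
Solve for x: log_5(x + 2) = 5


Convert to exponential form: x + 2 = 5^5 = 3125
x = 3125 - 2 = 3123
Check: log_5(3123 + 2) = log_5(3125) = log_5(3125) = 5 ✓

x = 3123


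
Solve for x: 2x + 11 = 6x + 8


Starting with: 2x + 11 = 6x + 8
Move all x terms to left: (2 - 6)x = 8 - 11
Simplify: -4x = -3
Divide both sides by -4: x = 3/4

x = 3/4


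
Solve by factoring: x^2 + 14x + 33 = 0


We need two numbers that multiply to 33 and add to 14.
Those numbers are 11 and 3 (since 11 * 3 = 33 and 11 + 3 = 14).
So x^2 + 14x + 33 = (x + 11)(x + 3) = 0
Setting each factor to zero: x = -11 or x = -3

x = -11, x = -3


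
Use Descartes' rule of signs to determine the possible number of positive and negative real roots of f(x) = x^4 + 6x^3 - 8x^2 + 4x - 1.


Descartes' rule of signs:

For positive roots, count sign changes in f(x) = x^4 + 6x^3 - 8x^2 + 4x - 1:
Signs of coefficients: +, +, -, +, -
Number of sign changes: 3
Possible positive real roots: 3, 1

For negative roots, examine f(-x) = x^4 - 6x^3 - 8x^2 - 4x - 1:
Signs of coefficients: +, -, -, -, -
Number of sign changes: 1
Possible negative real roots: 1

Positive roots: 3 or 1; Negative roots: 1


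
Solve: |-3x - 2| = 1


An absolute value equation |expr| = 1 gives two cases:
Case 1: -3x - 2 = 1
  -3x = 3, so x = -1
Case 2: -3x - 2 = -1
  -3x = 1, so x = -1/3

x = -1, x = -1/3


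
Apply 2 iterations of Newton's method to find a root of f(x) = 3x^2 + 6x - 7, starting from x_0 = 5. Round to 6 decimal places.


Newton's method: x_(n+1) = x_n - f(x_n)/f'(x_n)
f(x) = 3x^2 + 6x - 7
f'(x) = 6x + 6

Iteration 1:
  f(5.000000) = 98.000000
  f'(5.000000) = 36.000000
  x_1 = 5.000000 - (98.000000)/(36.000000) = 2.277778

Iteration 2:
  f(2.277778) = 22.231481
  f'(2.277778) = 19.666667
  x_2 = 2.277778 - (22.231481)/(19.666667) = 1.147363

x_2 = 1.147363


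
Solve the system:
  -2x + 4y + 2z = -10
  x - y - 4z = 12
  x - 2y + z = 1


Using Cramer's rule. Expand each determinant along the first row.
D  = (-2)*[(-1)*1 - (-4)*(-2)] - 4*[1*1 - (-4)*1] + 2*[1*(-2) - (-1)*1]
  = (-2)*(-9) - 4*(5) + 2*(-1) = -4
Dx = (-10)*[(-1)*1 - (-4)*(-2)] - 4*[12*1 - (-4)*1] + 2*[12*(-2) - (-1)*1]
  = (-10)*(-9) - 4*(16) + 2*(-23) = -20
Dy = (-2)*[12*1 - (-4)*1] - (-10)*[1*1 - (-4)*1] + 2*[1*1 - 12*1]
  = (-2)*(16) - (-10)*(5) + 2*(-11) = -4
Dz = (-2)*[(-1)*1 - 12*(-2)] - 4*[1*1 - 12*1] + (-10)*[1*(-2) - (-1)*1]
  = (-2)*(23) - 4*(-11) + (-10)*(-1) = 8
x = Dx/D = -20/-4 = 5, y = Dy/D = -4/-4 = 1, z = Dz/D = 8/-4 = -2
Check eq1: (-2)(5) + (4)(1) + (2)(-2) = -10 = -10 ✓
Check eq2: (1)(5) + (-1)(1) + (-4)(-2) = 12 = 12 ✓
Check eq3: (1)(5) + (-2)(1) + (1)(-2) = 1 = 1 ✓

x = 5, y = 1, z = -2


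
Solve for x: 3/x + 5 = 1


Subtract 5 from both sides: 3/x = -4
Multiply both sides by x: 3 = -4 * x
Divide by -4: x = -3/4

x = -3/4


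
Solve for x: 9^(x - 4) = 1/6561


Express both sides with the same base.
1/6561 = 9^(-4)
Since the bases match, equate exponents: x - 4 = -4
So x = -4 - (-4) = 0

x = 0


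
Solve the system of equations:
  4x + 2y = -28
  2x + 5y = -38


Using Cramer's rule:
Determinant D = (4)(5) - (2)(2) = 20 - 4 = 16
Dx = (-28)(5) - (-38)(2) = -140 + 76 = -64
Dy = (4)(-38) - (2)(-28) = -152 + 56 = -96
x = Dx/D = -64/16 = -4
y = Dy/D = -96/16 = -6

x = -4, y = -6


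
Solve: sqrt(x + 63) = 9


Square both sides: x + 63 = 9^2 = 81
x = 81 - 63 = 18
x = 18
Check: sqrt(1*18 + 63) = sqrt(81) = 9 ✓

x = 18


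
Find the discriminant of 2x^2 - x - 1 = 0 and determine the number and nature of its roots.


For ax^2 + bx + c = 0, discriminant D = b^2 - 4ac
Here a = 2, b = -1, c = -1
D = (-1)^2 - 4(2)(-1) = 1 + 8 = 9

D = 9 > 0 and is a perfect square (sqrt = 3)
The equation has 2 distinct real rational roots.

Discriminant = 9, 2 distinct real rational roots


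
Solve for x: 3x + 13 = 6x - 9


Starting with: 3x + 13 = 6x - 9
Move all x terms to left: (3 - 6)x = -9 - 13
Simplify: -3x = -22
Divide both sides by -3: x = 22/3

x = 22/3


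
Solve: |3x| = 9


An absolute value equation |expr| = 9 gives two cases:
Case 1: 3x = 9
  3x = 9, so x = 3
Case 2: 3x = -9
  3x = -9, so x = -3

x = -3, x = 3


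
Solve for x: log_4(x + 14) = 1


Convert to exponential form: x + 14 = 4^1 = 4
x = 4 - 14 = -10
Check: log_4(-10 + 14) = log_4(4) = log_4(4) = 1 ✓

x = -10


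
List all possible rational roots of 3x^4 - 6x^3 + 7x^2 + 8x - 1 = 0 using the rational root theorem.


Rational root theorem: possible roots are ±p/q where:
  p divides the constant term (-1): p ∈ {1}
  q divides the leading coefficient (3): q ∈ {1, 3}

All possible rational roots: -1, -1/3, 1/3, 1

-1, -1/3, 1/3, 1


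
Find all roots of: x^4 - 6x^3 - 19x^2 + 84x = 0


The constant term is 0, so x = 0 is a root. Factor out x:
  x^3 - 6x^2 - 19x + 84 = 0
Let p(x) = x^3 - 6x^2 - 19x + 84. By the rational root theorem (leading coefficient 1), any rational root is an integer divisor of 84: try ±1, ±2, ... in turn.
Test x = 1: value = 60 ≠ 0.
Test x = -1: value = 96 ≠ 0.
Test x = 2: value = 30 ≠ 0.
Test x = -2: value = 90 ≠ 0.
Test x = 3: value = 0 ✓, so (x - 3) is a factor.
Synthetic division by (x - 3): bring down 1; 1(3) - 6 = -3; (-3)(3) - 19 = -28; (-28)(3) + 84 = 0 → quotient x^2 - 3x - 28, remainder 0.
Solve the quadratic x^2 - 3x - 28 = 0: discriminant = (-3)^2 - 4(1)(-28) = 9 + 112 = 121.
sqrt(121) = 11, so x = (3 ± 11)/2: x = 7 or x = -4.
Collecting all roots found:

x = -4, x = 0, x = 3, x = 7


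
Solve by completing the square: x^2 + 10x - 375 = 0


Start: x^2 + 10x - 375 = 0
Move constant: x^2 + 10x = 375
Half of 10 is 5, squared is 25
Add 25 to both sides: x^2 + 10x + 25 = 400
(x + 5)^2 = 400
x + 5 = ±20
x = -5 + 20 = 15 or x = -5 - 20 = -25

x = -25, x = 15


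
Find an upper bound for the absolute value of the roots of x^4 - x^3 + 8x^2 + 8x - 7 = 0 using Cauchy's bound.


Cauchy's bound: all roots r satisfy |r| <= 1 + max(|a_i/a_n|) for i = 0,...,n-1
where a_n is the leading coefficient.

Coefficients: [1, -1, 8, 8, -7]
Leading coefficient a_n = 1
Ratios |a_i/a_n|: 1, 8, 8, 7
Maximum ratio: 8
Cauchy's bound: |r| <= 1 + 8 = 9

Upper bound = 9


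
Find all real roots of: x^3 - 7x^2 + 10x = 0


The constant term is 0, so x = 0 is a root. Factor out x:
  x(x^2 - 7x + 10) = 0
Solve the quadratic x^2 - 7x + 10 = 0: discriminant = (-7)^2 - 4(1)(10) = 49 - 40 = 9.
sqrt(9) = 3, so x = (7 ± 3)/2: x = 5 or x = 2.

x = 0, x = 2, x = 5


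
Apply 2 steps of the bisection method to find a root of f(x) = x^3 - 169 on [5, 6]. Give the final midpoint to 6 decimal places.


f(x) = x^3 - 169
f(5) = -44 < 0
f(6) = 47 > 0

Step 1: midpoint = (5.000000 + 6.000000)/2 = 5.500000
  f(5.500000) = -2.625000
  f(mid) < 0, so root is in [5.500000, 6.000000]

Step 2: midpoint = (5.500000 + 6.000000)/2 = 5.750000
  f(5.750000) = 21.109375
  f(mid) > 0, so root is in [5.500000, 5.750000]

midpoint = 5.750000


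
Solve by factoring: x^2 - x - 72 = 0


We need two numbers that multiply to -72 and add to -1.
Those numbers are -9 and 8 (since (-9) * 8 = -72 and (-9) + 8 = -1).
So x^2 - x - 72 = (x - 9)(x + 8) = 0
Setting each factor to zero: x = 9 or x = -8

x = -8, x = 9


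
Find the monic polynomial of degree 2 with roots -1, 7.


A monic polynomial with roots -1, 7 is:
p(x) = (x + 1)(x - 7)
After multiplying by (x + 1): x + 1
After multiplying by (x - 7): x^2 - 6x - 7

x^2 - 6x - 7


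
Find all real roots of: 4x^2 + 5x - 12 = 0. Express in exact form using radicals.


Using the quadratic formula: x = (-b ± sqrt(b^2 - 4ac)) / (2a)
Here a = 4, b = 5, c = -12
Discriminant = b^2 - 4ac = 5^2 - 4(4)(-12) = 25 + 192 = 217
Since discriminant = 217 > 0, there are two real roots.
x = (-5 ± sqrt(217)) / 8
Numerically: x ≈ 1.2164 or x ≈ -2.4664

x = (-5 + sqrt(217)) / 8 or x = (-5 - sqrt(217)) / 8


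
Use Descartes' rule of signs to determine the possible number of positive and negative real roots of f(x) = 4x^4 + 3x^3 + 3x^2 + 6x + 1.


Descartes' rule of signs:

For positive roots, count sign changes in f(x) = 4x^4 + 3x^3 + 3x^2 + 6x + 1:
Signs of coefficients: +, +, +, +, +
Number of sign changes: 0
Possible positive real roots: 0

For negative roots, examine f(-x) = 4x^4 - 3x^3 + 3x^2 - 6x + 1:
Signs of coefficients: +, -, +, -, +
Number of sign changes: 4
Possible negative real roots: 4, 2, 0

Positive roots: 0; Negative roots: 4 or 2 or 0


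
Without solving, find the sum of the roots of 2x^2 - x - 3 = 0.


By Vieta's formulas for ax^2 + bx + c = 0:
  Sum of roots = -b/a
  Product of roots = c/a

Here a = 2, b = -1, c = -3
Sum = -(-1)/2 = 1/2
Product = -3/2 = -3/2

Sum = 1/2


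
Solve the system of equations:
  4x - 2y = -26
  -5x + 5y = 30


Using Cramer's rule:
Determinant D = (4)(5) - (-5)(-2) = 20 - 10 = 10
Dx = (-26)(5) - (30)(-2) = -130 + 60 = -70
Dy = (4)(30) - (-5)(-26) = 120 - 130 = -10
x = Dx/D = -70/10 = -7
y = Dy/D = -10/10 = -1

x = -7, y = -1


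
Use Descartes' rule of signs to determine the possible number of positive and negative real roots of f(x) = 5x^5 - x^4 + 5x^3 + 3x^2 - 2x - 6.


Descartes' rule of signs:

For positive roots, count sign changes in f(x) = 5x^5 - x^4 + 5x^3 + 3x^2 - 2x - 6:
Signs of coefficients: +, -, +, +, -, -
Number of sign changes: 3
Possible positive real roots: 3, 1

For negative roots, examine f(-x) = -5x^5 - x^4 - 5x^3 + 3x^2 + 2x - 6:
Signs of coefficients: -, -, -, +, +, -
Number of sign changes: 2
Possible negative real roots: 2, 0

Positive roots: 3 or 1; Negative roots: 2 or 0


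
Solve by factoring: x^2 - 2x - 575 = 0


We need two numbers that multiply to -575 and add to -2.
Those numbers are 23 and -25 (since 23 * (-25) = -575 and 23 + (-25) = -2).
So x^2 - 2x - 575 = (x + 23)(x - 25) = 0
Setting each factor to zero: x = -23 or x = 25

x = -23, x = 25


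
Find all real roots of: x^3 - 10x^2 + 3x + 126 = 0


Let p(x) = x^3 - 10x^2 + 3x + 126. By the rational root theorem (leading coefficient 1), any rational root is an integer divisor of 126: try ±1, ±2, ... in turn.
Test x = 1: value = 120 ≠ 0.
Test x = -1: value = 112 ≠ 0.
Test x = 2: value = 100 ≠ 0.
Test x = -2: value = 72 ≠ 0.
Test x = 3: value = 72 ≠ 0.
Test x = -3: value = 0 ✓, so (x + 3) is a factor.
Synthetic division by (x + 3): bring down 1; 1(-3) - 10 = -13; (-13)(-3) + 3 = 42; 42(-3) + 126 = 0 → quotient x^2 - 13x + 42, remainder 0.
Solve the quadratic x^2 - 13x + 42 = 0: discriminant = (-13)^2 - 4(1)(42) = 169 - 168 = 1.
sqrt(1) = 1, so x = (13 ± 1)/2: x = 7 or x = 6.

x = -3, x = 6, x = 7


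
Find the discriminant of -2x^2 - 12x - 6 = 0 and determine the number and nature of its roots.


For ax^2 + bx + c = 0, discriminant D = b^2 - 4ac
Here a = -2, b = -12, c = -6
D = (-12)^2 - 4(-2)(-6) = 144 - 48 = 96

D = 96 > 0 but not a perfect square
The equation has 2 distinct real irrational roots.

Discriminant = 96, 2 distinct real irrational roots


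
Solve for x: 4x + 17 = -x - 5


Starting with: 4x + 17 = -x - 5
Move all x terms to left: (4 + 1)x = -5 - 17
Simplify: 5x = -22
Divide both sides by 5: x = -22/5

x = -22/5


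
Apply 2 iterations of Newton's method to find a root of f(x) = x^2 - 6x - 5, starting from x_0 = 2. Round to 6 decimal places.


Newton's method: x_(n+1) = x_n - f(x_n)/f'(x_n)
f(x) = x^2 - 6x - 5
f'(x) = 2x - 6

Iteration 1:
  f(2.000000) = -13.000000
  f'(2.000000) = -2.000000
  x_1 = 2.000000 - (-13.000000)/(-2.000000) = -4.500000

Iteration 2:
  f(-4.500000) = 42.250000
  f'(-4.500000) = -15.000000
  x_2 = -4.500000 - (42.250000)/(-15.000000) = -1.683333

x_2 = -1.683333


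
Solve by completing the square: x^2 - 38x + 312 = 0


Start: x^2 - 38x + 312 = 0
Move constant: x^2 - 38x = -312
Half of -38 is -19, squared is 361
Add 361 to both sides: x^2 - 38x + 361 = 49
(x - 19)^2 = 49
x - 19 = ±7
x = 19 + 7 = 26 or x = 19 - 7 = 12

x = 12, x = 26


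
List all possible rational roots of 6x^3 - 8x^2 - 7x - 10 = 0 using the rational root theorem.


Rational root theorem: possible roots are ±p/q where:
  p divides the constant term (-10): p ∈ {1, 2, 5, 10}
  q divides the leading coefficient (6): q ∈ {1, 2, 3, 6}

All possible rational roots: -10, -5, -10/3, -5/2, -2, -5/3, -1, -5/6, -2/3, -1/2, -1/3, -1/6, 1/6, 1/3, 1/2, 2/3, 5/6, 1, 5/3, 2, 5/2, 10/3, 5, 10

-10, -5, -10/3, -5/2, -2, -5/3, -1, -5/6, -2/3, -1/2, -1/3, -1/6, 1/6, 1/3, 1/2, 2/3, 5/6, 1, 5/3, 2, 5/2, 10/3, 5, 10


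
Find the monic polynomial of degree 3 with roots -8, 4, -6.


A monic polynomial with roots -8, 4, -6 is:
p(x) = (x + 8)(x - 4)(x + 6)
After multiplying by (x + 8): x + 8
After multiplying by (x - 4): x^2 + 4x - 32
After multiplying by (x + 6): x^3 + 10x^2 - 8x - 192

x^3 + 10x^2 - 8x - 192


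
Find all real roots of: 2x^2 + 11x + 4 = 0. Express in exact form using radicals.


Using the quadratic formula: x = (-b ± sqrt(b^2 - 4ac)) / (2a)
Here a = 2, b = 11, c = 4
Discriminant = b^2 - 4ac = 11^2 - 4(2)(4) = 121 - 32 = 89
Since discriminant = 89 > 0, there are two real roots.
x = (-11 ± sqrt(89)) / 4
Numerically: x ≈ -0.3915 or x ≈ -5.1085

x = (-11 + sqrt(89)) / 4 or x = (-11 - sqrt(89)) / 4


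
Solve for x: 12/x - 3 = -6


Subtract -3 from both sides: 12/x = -3
Multiply both sides by x: 12 = -3 * x
Divide by -3: x = -4

x = -4


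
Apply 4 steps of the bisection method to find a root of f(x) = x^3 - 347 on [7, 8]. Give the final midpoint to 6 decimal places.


f(x) = x^3 - 347
f(7) = -4 < 0
f(8) = 165 > 0

Step 1: midpoint = (7.000000 + 8.000000)/2 = 7.500000
  f(7.500000) = 74.875000
  f(mid) > 0, so root is in [7.000000, 7.500000]

Step 2: midpoint = (7.000000 + 7.500000)/2 = 7.250000
  f(7.250000) = 34.078125
  f(mid) > 0, so root is in [7.000000, 7.250000]

Step 3: midpoint = (7.000000 + 7.250000)/2 = 7.125000
  f(7.125000) = 14.705078
  f(mid) > 0, so root is in [7.000000, 7.125000]

Step 4: midpoint = (7.000000 + 7.125000)/2 = 7.062500
  f(7.062500) = 5.269775
  f(mid) > 0, so root is in [7.000000, 7.062500]

midpoint = 7.062500


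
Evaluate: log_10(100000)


We need the exponent such that 10^? = 100000
10^5 = 100000
Therefore log_10(100000) = 5

5


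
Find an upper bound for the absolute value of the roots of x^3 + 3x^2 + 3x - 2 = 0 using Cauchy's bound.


Cauchy's bound: all roots r satisfy |r| <= 1 + max(|a_i/a_n|) for i = 0,...,n-1
where a_n is the leading coefficient.

Coefficients: [1, 3, 3, -2]
Leading coefficient a_n = 1
Ratios |a_i/a_n|: 3, 3, 2
Maximum ratio: 3
Cauchy's bound: |r| <= 1 + 3 = 4

Upper bound = 4


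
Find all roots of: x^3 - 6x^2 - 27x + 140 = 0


Let p(x) = x^3 - 6x^2 - 27x + 140. By the rational root theorem (leading coefficient 1), any rational root is an integer divisor of 140: try ±1, ±2, ... in turn.
Test x = 1: value = 108 ≠ 0.
Test x = -1: value = 160 ≠ 0.
Test x = 2: value = 70 ≠ 0.
Test x = -2: value = 162 ≠ 0.
Test x = 4: value = 0 ✓, so (x - 4) is a factor.
Synthetic division by (x - 4): bring down 1; 1(4) - 6 = -2; (-2)(4) - 27 = -35; (-35)(4) + 140 = 0 → quotient x^2 - 2x - 35, remainder 0.
Solve the quadratic x^2 - 2x - 35 = 0: discriminant = (-2)^2 - 4(1)(-35) = 4 + 140 = 144.
sqrt(144) = 12, so x = (2 ± 12)/2: x = 7 or x = -5.
Collecting all roots found:

x = -5, x = 4, x = 7


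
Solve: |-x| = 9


An absolute value equation |expr| = 9 gives two cases:
Case 1: -x = 9
  -x = 9, so x = -9
Case 2: -x = -9
  -x = -9, so x = 9

x = -9, x = 9


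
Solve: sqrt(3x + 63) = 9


Square both sides: 3x + 63 = 9^2 = 81
3x = 81 - 63 = 18
x = 6
Check: sqrt(3*6 + 63) = sqrt(81) = 9 ✓

x = 6


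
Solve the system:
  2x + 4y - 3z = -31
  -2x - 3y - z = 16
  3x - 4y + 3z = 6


Using Cramer's rule. Expand each determinant along the first row.
D  = 2*[(-3)*3 - (-1)*(-4)] - 4*[(-2)*3 - (-1)*3] + (-3)*[(-2)*(-4) - (-3)*3]
  = 2*(-13) - 4*(-3) + (-3)*(17) = -65
Dx = (-31)*[(-3)*3 - (-1)*(-4)] - 4*[16*3 - (-1)*6] + (-3)*[16*(-4) - (-3)*6]
  = (-31)*(-13) - 4*(54) + (-3)*(-46) = 325
Dy = 2*[16*3 - (-1)*6] - (-31)*[(-2)*3 - (-1)*3] + (-3)*[(-2)*6 - 16*3]
  = 2*(54) - (-31)*(-3) + (-3)*(-60) = 195
Dz = 2*[(-3)*6 - 16*(-4)] - 4*[(-2)*6 - 16*3] + (-31)*[(-2)*(-4) - (-3)*3]
  = 2*(46) - 4*(-60) + (-31)*(17) = -195
x = Dx/D = 325/-65 = -5, y = Dy/D = 195/-65 = -3, z = Dz/D = -195/-65 = 3
Check eq1: (2)(-5) + (4)(-3) + (-3)(3) = -31 = -31 ✓
Check eq2: (-2)(-5) + (-3)(-3) + (-1)(3) = 16 = 16 ✓
Check eq3: (3)(-5) + (-4)(-3) + (3)(3) = 6 = 6 ✓

x = -5, y = -3, z = 3


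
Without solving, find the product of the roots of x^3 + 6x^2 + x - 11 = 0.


By Vieta's formulas for x^3 + bx^2 + cx + d = 0:
  r1 + r2 + r3 = -b/a = -6
  r1*r2 + r1*r3 + r2*r3 = c/a = 1
  r1*r2*r3 = -d/a = 11


Product = 11


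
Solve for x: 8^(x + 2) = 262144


Express both sides with the same base.
262144 = 8^6
Since the bases match, equate exponents: x + 2 = 6
So x = 6 - (2) = 4

x = 4


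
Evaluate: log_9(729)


We need the exponent such that 9^? = 729
9^3 = 729
Therefore log_9(729) = 3

3


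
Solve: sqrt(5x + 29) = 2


Square both sides: 5x + 29 = 2^2 = 4
5x = 4 - 29 = -25
x = -5
Check: sqrt(5*(-5) + 29) = sqrt(4) = 2 ✓

x = -5


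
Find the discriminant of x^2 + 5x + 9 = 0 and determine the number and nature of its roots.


For ax^2 + bx + c = 0, discriminant D = b^2 - 4ac
Here a = 1, b = 5, c = 9
D = (5)^2 - 4(1)(9) = 25 - 36 = -11

D = -11 < 0
The equation has no real roots (2 complex conjugate roots).

Discriminant = -11, no real roots (2 complex conjugate roots)


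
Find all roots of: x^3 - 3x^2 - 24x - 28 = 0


Let p(x) = x^3 - 3x^2 - 24x - 28. By the rational root theorem (leading coefficient 1), any rational root is an integer divisor of 28: try ±1, ±2, ... in turn.
Test x = 1: value = -54 ≠ 0.
Test x = -1: value = -8 ≠ 0.
Test x = 2: value = -80 ≠ 0.
Test x = -2: value = 0 ✓, so (x + 2) is a factor.
Synthetic division by (x + 2): bring down 1; 1(-2) - 3 = -5; (-5)(-2) - 24 = -14; (-14)(-2) - 28 = 0 → quotient x^2 - 5x - 14, remainder 0.
Solve the quadratic x^2 - 5x - 14 = 0: discriminant = (-5)^2 - 4(1)(-14) = 25 + 56 = 81.
sqrt(81) = 9, so x = (5 ± 9)/2: x = 7 or x = -2.
Collecting all roots found:

x = -2 (multiplicity 2), x = 7


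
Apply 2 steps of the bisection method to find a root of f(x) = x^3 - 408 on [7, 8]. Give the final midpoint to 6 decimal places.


f(x) = x^3 - 408
f(7) = -65 < 0
f(8) = 104 > 0

Step 1: midpoint = (7.000000 + 8.000000)/2 = 7.500000
  f(7.500000) = 13.875000
  f(mid) > 0, so root is in [7.000000, 7.500000]

Step 2: midpoint = (7.000000 + 7.500000)/2 = 7.250000
  f(7.250000) = -26.921875
  f(mid) < 0, so root is in [7.250000, 7.500000]

midpoint = 7.250000


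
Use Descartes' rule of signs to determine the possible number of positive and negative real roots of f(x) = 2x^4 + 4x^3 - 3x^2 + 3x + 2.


Descartes' rule of signs:

For positive roots, count sign changes in f(x) = 2x^4 + 4x^3 - 3x^2 + 3x + 2:
Signs of coefficients: +, +, -, +, +
Number of sign changes: 2
Possible positive real roots: 2, 0

For negative roots, examine f(-x) = 2x^4 - 4x^3 - 3x^2 - 3x + 2:
Signs of coefficients: +, -, -, -, +
Number of sign changes: 2
Possible negative real roots: 2, 0

Positive roots: 2 or 0; Negative roots: 2 or 0


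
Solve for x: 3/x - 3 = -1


Subtract -3 from both sides: 3/x = 2
Multiply both sides by x: 3 = 2 * x
Divide by 2: x = 3/2

x = 3/2


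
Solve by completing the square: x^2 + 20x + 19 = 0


Start: x^2 + 20x + 19 = 0
Move constant: x^2 + 20x = -19
Half of 20 is 10, squared is 100
Add 100 to both sides: x^2 + 20x + 100 = 81
(x + 10)^2 = 81
x + 10 = ±9
x = -10 + 9 = -1 or x = -10 - 9 = -19

x = -19, x = -1


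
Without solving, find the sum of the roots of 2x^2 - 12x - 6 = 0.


By Vieta's formulas for ax^2 + bx + c = 0:
  Sum of roots = -b/a
  Product of roots = c/a

Here a = 2, b = -12, c = -6
Sum = -(-12)/2 = 6
Product = -6/2 = -3

Sum = 6


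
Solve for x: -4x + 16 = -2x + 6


Starting with: -4x + 16 = -2x + 6
Move all x terms to left: (-4 + 2)x = 6 - 16
Simplify: -2x = -10
Divide both sides by -2: x = 5

x = 5


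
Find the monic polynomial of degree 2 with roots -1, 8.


A monic polynomial with roots -1, 8 is:
p(x) = (x + 1)(x - 8)
After multiplying by (x + 1): x + 1
After multiplying by (x - 8): x^2 - 7x - 8

x^2 - 7x - 8


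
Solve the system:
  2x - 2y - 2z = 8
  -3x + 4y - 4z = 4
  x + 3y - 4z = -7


Using Cramer's rule. Expand each determinant along the first row.
D  = 2*[4*(-4) - (-4)*3] - (-2)*[(-3)*(-4) - (-4)*1] + (-2)*[(-3)*3 - 4*1]
  = 2*(-4) - (-2)*(16) + (-2)*(-13) = 50
Dx = 8*[4*(-4) - (-4)*3] - (-2)*[4*(-4) - (-4)*(-7)] + (-2)*[4*3 - 4*(-7)]
  = 8*(-4) - (-2)*(-44) + (-2)*(40) = -200
Dy = 2*[4*(-4) - (-4)*(-7)] - 8*[(-3)*(-4) - (-4)*1] + (-2)*[(-3)*(-7) - 4*1]
  = 2*(-44) - 8*(16) + (-2)*(17) = -250
Dz = 2*[4*(-7) - 4*3] - (-2)*[(-3)*(-7) - 4*1] + 8*[(-3)*3 - 4*1]
  = 2*(-40) - (-2)*(17) + 8*(-13) = -150
x = Dx/D = -200/50 = -4, y = Dy/D = -250/50 = -5, z = Dz/D = -150/50 = -3
Check eq1: (2)(-4) + (-2)(-5) + (-2)(-3) = 8 = 8 ✓
Check eq2: (-3)(-4) + (4)(-5) + (-4)(-3) = 4 = 4 ✓
Check eq3: (1)(-4) + (3)(-5) + (-4)(-3) = -7 = -7 ✓

x = -4, y = -5, z = -3


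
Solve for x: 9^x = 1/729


Express both sides with the same base.
1/729 = 9^(-3)
Since the bases match: x = -3

x = -3


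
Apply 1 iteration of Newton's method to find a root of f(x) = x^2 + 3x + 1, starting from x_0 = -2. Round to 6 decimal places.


Newton's method: x_(n+1) = x_n - f(x_n)/f'(x_n)
f(x) = x^2 + 3x + 1
f'(x) = 2x + 3

Iteration 1:
  f(-2.000000) = -1.000000
  f'(-2.000000) = -1.000000
  x_1 = -2.000000 - (-1.000000)/(-1.000000) = -3.000000

x_1 = -3.000000


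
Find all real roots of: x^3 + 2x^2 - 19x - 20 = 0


Let p(x) = x^3 + 2x^2 - 19x - 20. By the rational root theorem (leading coefficient 1), any rational root is an integer divisor of 20: try ±1, ±2, ... in turn.
Test x = 1: value = -36 ≠ 0.
Test x = -1: value = 0 ✓, so (x + 1) is a factor.
Synthetic division by (x + 1): bring down 1; 1(-1) + 2 = 1; 1(-1) - 19 = -20; (-20)(-1) - 20 = 0 → quotient x^2 + x - 20, remainder 0.
Solve the quadratic x^2 + x - 20 = 0: discriminant = 1^2 - 4(1)(-20) = 1 + 80 = 81.
sqrt(81) = 9, so x = (-1 ± 9)/2: x = 4 or x = -5.

x = -5, x = -1, x = 4


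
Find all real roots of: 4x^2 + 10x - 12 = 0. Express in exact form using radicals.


Using the quadratic formula: x = (-b ± sqrt(b^2 - 4ac)) / (2a)
Here a = 4, b = 10, c = -12
Discriminant = b^2 - 4ac = 10^2 - 4(4)(-12) = 100 + 192 = 292
Since discriminant = 292 > 0, there are two real roots.
x = (-10 ± 2*sqrt(73)) / 8
Simplifying: x = (-5 ± sqrt(73)) / 4
Numerically: x ≈ 0.8860 or x ≈ -3.3860

x = (-5 + sqrt(73)) / 4 or x = (-5 - sqrt(73)) / 4


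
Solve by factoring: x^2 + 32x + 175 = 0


We need two numbers that multiply to 175 and add to 32.
Those numbers are 7 and 25 (since 7 * 25 = 175 and 7 + 25 = 32).
So x^2 + 32x + 175 = (x + 7)(x + 25) = 0
Setting each factor to zero: x = -7 or x = -25

x = -25, x = -7


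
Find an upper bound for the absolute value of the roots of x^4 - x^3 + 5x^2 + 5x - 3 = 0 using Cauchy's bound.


Cauchy's bound: all roots r satisfy |r| <= 1 + max(|a_i/a_n|) for i = 0,...,n-1
where a_n is the leading coefficient.

Coefficients: [1, -1, 5, 5, -3]
Leading coefficient a_n = 1
Ratios |a_i/a_n|: 1, 5, 5, 3
Maximum ratio: 5
Cauchy's bound: |r| <= 1 + 5 = 6

Upper bound = 6


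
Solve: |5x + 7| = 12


An absolute value equation |expr| = 12 gives two cases:
Case 1: 5x + 7 = 12
  5x = 5, so x = 1
Case 2: 5x + 7 = -12
  5x = -19, so x = -19/5

x = -19/5, x = 1


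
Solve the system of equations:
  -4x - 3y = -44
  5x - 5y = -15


Using Cramer's rule:
Determinant D = (-4)(-5) - (5)(-3) = 20 + 15 = 35
Dx = (-44)(-5) - (-15)(-3) = 220 - 45 = 175
Dy = (-4)(-15) - (5)(-44) = 60 + 220 = 280
x = Dx/D = 175/35 = 5
y = Dy/D = 280/35 = 8

x = 5, y = 8


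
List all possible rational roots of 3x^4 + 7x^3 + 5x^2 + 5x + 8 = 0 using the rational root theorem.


Rational root theorem: possible roots are ±p/q where:
  p divides the constant term (8): p ∈ {1, 2, 4, 8}
  q divides the leading coefficient (3): q ∈ {1, 3}

All possible rational roots: -8, -4, -8/3, -2, -4/3, -1, -2/3, -1/3, 1/3, 2/3, 1, 4/3, 2, 8/3, 4, 8

-8, -4, -8/3, -2, -4/3, -1, -2/3, -1/3, 1/3, 2/3, 1, 4/3, 2, 8/3, 4, 8


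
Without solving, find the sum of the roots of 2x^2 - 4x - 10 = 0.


By Vieta's formulas for ax^2 + bx + c = 0:
  Sum of roots = -b/a
  Product of roots = c/a

Here a = 2, b = -4, c = -10
Sum = -(-4)/2 = 2
Product = -10/2 = -5

Sum = 2


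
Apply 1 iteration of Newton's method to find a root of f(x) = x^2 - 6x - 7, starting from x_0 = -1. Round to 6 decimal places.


Newton's method: x_(n+1) = x_n - f(x_n)/f'(x_n)
f(x) = x^2 - 6x - 7
f'(x) = 2x - 6

Iteration 1:
  f(-1.000000) = 0.000000
  f'(-1.000000) = -8.000000
  x_1 = -1.000000 - (0.000000)/(-8.000000) = -1.000000

x_1 = -1.000000


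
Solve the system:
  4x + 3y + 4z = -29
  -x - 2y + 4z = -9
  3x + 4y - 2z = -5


Using Cramer's rule. Expand each determinant along the first row.
D  = 4*[(-2)*(-2) - 4*4] - 3*[(-1)*(-2) - 4*3] + 4*[(-1)*4 - (-2)*3]
  = 4*(-12) - 3*(-10) + 4*(2) = -10
Dx = (-29)*[(-2)*(-2) - 4*4] - 3*[(-9)*(-2) - 4*(-5)] + 4*[(-9)*4 - (-2)*(-5)]
  = (-29)*(-12) - 3*(38) + 4*(-46) = 50
Dy = 4*[(-9)*(-2) - 4*(-5)] - (-29)*[(-1)*(-2) - 4*3] + 4*[(-1)*(-5) - (-9)*3]
  = 4*(38) - (-29)*(-10) + 4*(32) = -10
Dz = 4*[(-2)*(-5) - (-9)*4] - 3*[(-1)*(-5) - (-9)*3] + (-29)*[(-1)*4 - (-2)*3]
  = 4*(46) - 3*(32) + (-29)*(2) = 30
x = Dx/D = 50/-10 = -5, y = Dy/D = -10/-10 = 1, z = Dz/D = 30/-10 = -3
Check eq1: (4)(-5) + (3)(1) + (4)(-3) = -29 = -29 ✓
Check eq2: (-1)(-5) + (-2)(1) + (4)(-3) = -9 = -9 ✓
Check eq3: (3)(-5) + (4)(1) + (-2)(-3) = -5 = -5 ✓

x = -5, y = 1, z = -3


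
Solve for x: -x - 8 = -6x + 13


Starting with: -x - 8 = -6x + 13
Move all x terms to left: (-1 + 6)x = 13 + 8
Simplify: 5x = 21
Divide both sides by 5: x = 21/5

x = 21/5


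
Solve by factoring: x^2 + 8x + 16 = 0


We need two numbers that multiply to 16 and add to 8.
Those numbers are 4 and 4 (since 4 * 4 = 16 and 4 + 4 = 8).
So x^2 + 8x + 16 = (x + 4)(x + 4) = 0
Setting each factor to zero: x = -4 or x = -4

x = -4


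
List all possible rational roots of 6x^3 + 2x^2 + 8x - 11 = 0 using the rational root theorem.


Rational root theorem: possible roots are ±p/q where:
  p divides the constant term (-11): p ∈ {1, 11}
  q divides the leading coefficient (6): q ∈ {1, 2, 3, 6}

All possible rational roots: -11, -11/2, -11/3, -11/6, -1, -1/2, -1/3, -1/6, 1/6, 1/3, 1/2, 1, 11/6, 11/3, 11/2, 11

-11, -11/2, -11/3, -11/6, -1, -1/2, -1/3, -1/6, 1/6, 1/3, 1/2, 1, 11/6, 11/3, 11/2, 11


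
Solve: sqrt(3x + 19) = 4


Square both sides: 3x + 19 = 4^2 = 16
3x = 16 - 19 = -3
x = -1
Check: sqrt(3*(-1) + 19) = sqrt(16) = 4 ✓

x = -1


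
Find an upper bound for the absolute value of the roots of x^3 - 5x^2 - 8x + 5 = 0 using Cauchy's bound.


Cauchy's bound: all roots r satisfy |r| <= 1 + max(|a_i/a_n|) for i = 0,...,n-1
where a_n is the leading coefficient.

Coefficients: [1, -5, -8, 5]
Leading coefficient a_n = 1
Ratios |a_i/a_n|: 5, 8, 5
Maximum ratio: 8
Cauchy's bound: |r| <= 1 + 8 = 9

Upper bound = 9


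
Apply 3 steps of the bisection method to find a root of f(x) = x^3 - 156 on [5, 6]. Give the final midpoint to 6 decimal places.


f(x) = x^3 - 156
f(5) = -31 < 0
f(6) = 60 > 0

Step 1: midpoint = (5.000000 + 6.000000)/2 = 5.500000
  f(5.500000) = 10.375000
  f(mid) > 0, so root is in [5.000000, 5.500000]

Step 2: midpoint = (5.000000 + 5.500000)/2 = 5.250000
  f(5.250000) = -11.296875
  f(mid) < 0, so root is in [5.250000, 5.500000]

Step 3: midpoint = (5.250000 + 5.500000)/2 = 5.375000
  f(5.375000) = -0.712891
  f(mid) < 0, so root is in [5.375000, 5.500000]

midpoint = 5.375000


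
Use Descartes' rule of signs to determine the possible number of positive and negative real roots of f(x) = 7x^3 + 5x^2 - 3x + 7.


Descartes' rule of signs:

For positive roots, count sign changes in f(x) = 7x^3 + 5x^2 - 3x + 7:
Signs of coefficients: +, +, -, +
Number of sign changes: 2
Possible positive real roots: 2, 0

For negative roots, examine f(-x) = -7x^3 + 5x^2 + 3x + 7:
Signs of coefficients: -, +, +, +
Number of sign changes: 1
Possible negative real roots: 1

Positive roots: 2 or 0; Negative roots: 1


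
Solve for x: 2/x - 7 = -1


Subtract -7 from both sides: 2/x = 6
Multiply both sides by x: 2 = 6 * x
Divide by 6: x = 1/3

x = 1/3


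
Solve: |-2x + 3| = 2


An absolute value equation |expr| = 2 gives two cases:
Case 1: -2x + 3 = 2
  -2x = -1, so x = 1/2
Case 2: -2x + 3 = -2
  -2x = -5, so x = 5/2

x = 1/2, x = 5/2


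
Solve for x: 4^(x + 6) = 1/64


Express both sides with the same base.
1/64 = 4^(-3)
Since the bases match, equate exponents: x + 6 = -3
So x = -3 - (6) = -9

x = -9


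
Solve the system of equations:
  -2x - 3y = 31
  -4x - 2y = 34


Using Cramer's rule:
Determinant D = (-2)(-2) - (-4)(-3) = 4 - 12 = -8
Dx = (31)(-2) - (34)(-3) = -62 + 102 = 40
Dy = (-2)(34) - (-4)(31) = -68 + 124 = 56
x = Dx/D = 40/-8 = -5
y = Dy/D = 56/-8 = -7

x = -5, y = -7


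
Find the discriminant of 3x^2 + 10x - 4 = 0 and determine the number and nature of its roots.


For ax^2 + bx + c = 0, discriminant D = b^2 - 4ac
Here a = 3, b = 10, c = -4
D = (10)^2 - 4(3)(-4) = 100 + 48 = 148

D = 148 > 0 but not a perfect square
The equation has 2 distinct real irrational roots.

Discriminant = 148, 2 distinct real irrational roots


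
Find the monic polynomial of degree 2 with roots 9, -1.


A monic polynomial with roots 9, -1 is:
p(x) = (x - 9)(x + 1)
After multiplying by (x - 9): x - 9
After multiplying by (x + 1): x^2 - 8x - 9

x^2 - 8x - 9


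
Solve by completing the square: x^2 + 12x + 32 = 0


Start: x^2 + 12x + 32 = 0
Move constant: x^2 + 12x = -32
Half of 12 is 6, squared is 36
Add 36 to both sides: x^2 + 12x + 36 = 4
(x + 6)^2 = 4
x + 6 = ±2
x = -6 + 2 = -4 or x = -6 - 2 = -8

x = -8, x = -4


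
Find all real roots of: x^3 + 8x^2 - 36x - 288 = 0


Let p(x) = x^3 + 8x^2 - 36x - 288. By the rational root theorem (leading coefficient 1), any rational root is an integer divisor of 288: try ±1, ±2, ... in turn.
Test x = 1: value = -315 ≠ 0.
Test x = -1: value = -245 ≠ 0.
Test x = 2: value = -320 ≠ 0.
Test x = -2: value = -192 ≠ 0.
Test x = 3: value = -297 ≠ 0.
Test x = -3: value = -135 ≠ 0.
Test x = 4: value = -240 ≠ 0.
Test x = -4: value = -80 ≠ 0.
Test x = 6: value = 0 ✓, so (x - 6) is a factor.
Synthetic division by (x - 6): bring down 1; 1(6) + 8 = 14; 14(6) - 36 = 48; 48(6) - 288 = 0 → quotient x^2 + 14x + 48, remainder 0.
Solve the quadratic x^2 + 14x + 48 = 0: discriminant = 14^2 - 4(1)(48) = 196 - 192 = 4.
sqrt(4) = 2, so x = (-14 ± 2)/2: x = -6 or x = -8.

x = -8, x = -6, x = 6


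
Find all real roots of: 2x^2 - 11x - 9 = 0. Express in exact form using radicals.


Using the quadratic formula: x = (-b ± sqrt(b^2 - 4ac)) / (2a)
Here a = 2, b = -11, c = -9
Discriminant = b^2 - 4ac = (-11)^2 - 4(2)(-9) = 121 + 72 = 193
Since discriminant = 193 > 0, there are two real roots.
x = (11 ± sqrt(193)) / 4
Numerically: x ≈ 6.2231 or x ≈ -0.7231

x = (11 + sqrt(193)) / 4 or x = (11 - sqrt(193)) / 4


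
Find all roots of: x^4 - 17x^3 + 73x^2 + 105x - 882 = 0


Let p(x) = x^4 - 17x^3 + 73x^2 + 105x - 882. By the rational root theorem (leading coefficient 1), any rational root is an integer divisor of 882: try ±1, ±2, ... in turn.
Test x = 1: value = -720 ≠ 0.
Test x = -1: value = -896 ≠ 0.
Test x = 2: value = -500 ≠ 0.
Test x = -2: value = -648 ≠ 0.
Test x = 3: value = -288 ≠ 0.
Test x = -3: value = 0 ✓, so (x + 3) is a factor.
Synthetic division by (x + 3): bring down 1; 1(-3) - 17 = -20; (-20)(-3) + 73 = 133; 133(-3) + 105 = -294; (-294)(-3) - 882 = 0 → quotient x^3 - 20x^2 + 133x - 294, remainder 0.
Continue with the quotient x^3 - 20x^2 + 133x - 294 (candidates must divide 294; re-test x = -3 first in case it repeats).
Test x = -3: value = -900 ≠ 0.
Test x = 6: value = 0 ✓, so (x - 6) is a factor.
Synthetic division by (x - 6): bring down 1; 1(6) - 20 = -14; (-14)(6) + 133 = 49; 49(6) - 294 = 0 → quotient x^2 - 14x + 49, remainder 0.
Solve the quadratic x^2 - 14x + 49 = 0: discriminant = (-14)^2 - 4(1)(49) = 196 - 196 = 0.
Discriminant = 0, so a double root: x = 14/2 = 7.
Collecting all roots found:

x = -3, x = 6, x = 7 (multiplicity 2)


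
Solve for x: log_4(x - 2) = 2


Convert to exponential form: x - 2 = 4^2 = 16
x = 16 + 2 = 18
Check: log_4(18 - 2) = log_4(16) = log_4(16) = 2 ✓

x = 18


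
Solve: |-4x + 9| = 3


An absolute value equation |expr| = 3 gives two cases:
Case 1: -4x + 9 = 3
  -4x = -6, so x = 3/2
Case 2: -4x + 9 = -3
  -4x = -12, so x = 3

x = 3/2, x = 3


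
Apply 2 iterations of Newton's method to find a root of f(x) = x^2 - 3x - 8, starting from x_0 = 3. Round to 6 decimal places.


Newton's method: x_(n+1) = x_n - f(x_n)/f'(x_n)
f(x) = x^2 - 3x - 8
f'(x) = 2x - 3

Iteration 1:
  f(3.000000) = -8.000000
  f'(3.000000) = 3.000000
  x_1 = 3.000000 - (-8.000000)/(3.000000) = 5.666667

Iteration 2:
  f(5.666667) = 7.111111
  f'(5.666667) = 8.333333
  x_2 = 5.666667 - (7.111111)/(8.333333) = 4.813333

x_2 = 4.813333


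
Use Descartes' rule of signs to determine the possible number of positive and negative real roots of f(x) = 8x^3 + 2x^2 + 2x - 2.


Descartes' rule of signs:

For positive roots, count sign changes in f(x) = 8x^3 + 2x^2 + 2x - 2:
Signs of coefficients: +, +, +, -
Number of sign changes: 1
Possible positive real roots: 1

For negative roots, examine f(-x) = -8x^3 + 2x^2 - 2x - 2:
Signs of coefficients: -, +, -, -
Number of sign changes: 2
Possible negative real roots: 2, 0

Positive roots: 1; Negative roots: 2 or 0
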